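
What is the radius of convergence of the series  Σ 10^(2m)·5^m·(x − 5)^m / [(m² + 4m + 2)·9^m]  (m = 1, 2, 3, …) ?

By the ratio test, |a_{m+1}/a_m| = [(m² + 4m + 2)/((m+1)² + 4(m+1) + 2)] · 100·5/9 → 500/9.
Thus R = 1/(500/9) = 9/500.

R = 9/500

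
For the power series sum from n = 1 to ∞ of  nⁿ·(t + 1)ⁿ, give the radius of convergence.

R = 0

Applying the root test, |a_n|^(1/n) = n → ∞.
The root grows without bound, so R = 0 (convergence only at t = -1).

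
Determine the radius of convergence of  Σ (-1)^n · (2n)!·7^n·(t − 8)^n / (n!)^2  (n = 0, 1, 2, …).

The ratio of consecutive coefficients is (2n+1)·(2n+2)/(n+1)² · 7 → 28.
Convergence for |t − 8| · 28 < 1, i.e. |t − 8| < 1/28. So R = 1/28.

R = 1/28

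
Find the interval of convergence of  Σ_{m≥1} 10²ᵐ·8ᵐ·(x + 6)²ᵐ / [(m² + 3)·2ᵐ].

[-121/20, -119/20]

Ratio test: |a_{m+1}/a_m| = [(m² + 3)/((m+1)² + 3)] · 100·8/2 → 400 as m → ∞.
Writing y = (x + 6)², the series in y has radius 1/400, so |x + 6| < √(1/400) = 1/20 and R = 1/20.
When x = -119/20, the series is dominated by a constant times Σ 1/m², which converges (p = 2 > 1).
Check x = -121/20: the terms are on the order of 1/m², so the series converges absolutely by comparison with the p-series (p = 2 > 1).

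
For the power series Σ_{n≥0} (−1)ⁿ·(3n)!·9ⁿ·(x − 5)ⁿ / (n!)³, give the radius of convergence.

Ratio test: |a_{n+1}/a_n| = (3n+1)·(3n+2)·(3n+3)/(n+1)³ · 9 → 243 as n → ∞.
The series converges when 243 · |x − 5| < 1, giving R = 1/243.

R = 1/243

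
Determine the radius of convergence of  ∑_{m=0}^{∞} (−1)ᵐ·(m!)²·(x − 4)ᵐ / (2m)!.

R = 4

Ratio test: |a_{m+1}/a_m| = (m+1)²/[(2m+1)·(2m+2)] → 1/4 as m → ∞.
Hence the series converges for |x − 4| < 1/(1/4) = 4, so the radius of convergence is 4.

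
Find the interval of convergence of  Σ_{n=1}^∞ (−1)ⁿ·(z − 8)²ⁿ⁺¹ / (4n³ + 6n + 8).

[7, 9]

By the ratio test, |a_{n+1}/a_n| = (4n³ + 6n + 8)/(4(n+1)³ + 6(n+1) + 8) → 1.
Writing y = (z − 8)², the series in y has radius 1, so |z − 8| < √(1) = 1 and R = 1.
At z = 9: the terms are on the order of 1/n³, so the series converges absolutely by comparison with the p-series (p = 3 > 1).
When z = 7, absolute convergence follows by limit comparison with Σ 1/n³.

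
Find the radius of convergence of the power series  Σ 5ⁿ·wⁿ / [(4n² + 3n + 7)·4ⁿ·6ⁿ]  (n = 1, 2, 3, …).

By the ratio test, |a_{n+1}/a_n| = [(4n² + 3n + 7)/(4(n+1)² + 3(n+1) + 7)] · 5/(4·6) → 5/24.
Hence the series converges for |w| < 1/(5/24) = 24/5, so the radius of convergence is 24/5.

R = 24/5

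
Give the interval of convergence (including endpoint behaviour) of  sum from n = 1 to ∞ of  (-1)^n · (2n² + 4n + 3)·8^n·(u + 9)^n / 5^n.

Apply the ratio test: |a_{n+1}| / |a_n| = [(2(n+1)² + 4(n+1) + 3)/(2n² + 4n + 3)] · 8/5, which tends to 8/5 as n → ∞.
Convergence for |u + 9| · 8/5 < 1, i.e. |u + 9| < 5/8. So R = 5/8.
When u = -67/8, the terms do not tend to 0, so the series diverges.
At u = -77/8: the terms have absolute value of order n², which does not tend to 0, so the series diverges by the divergence test.

(-77/8, -67/8)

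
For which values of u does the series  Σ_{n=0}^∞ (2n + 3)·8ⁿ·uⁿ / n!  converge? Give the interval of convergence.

Ratio test: |a_{n+1}/a_n| = (2(n+1) + 3)/(2n + 3) · 8 · 1/(n+1) → 0 as n → ∞.
Since the limit is 0 < 1 for every u, the series converges on all of ℝ and R = ∞.

(−∞, ∞)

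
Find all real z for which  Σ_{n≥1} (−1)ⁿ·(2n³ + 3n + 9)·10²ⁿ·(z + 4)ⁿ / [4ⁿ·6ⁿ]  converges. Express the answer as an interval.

Ratio test: |a_{n+1}/a_n| = [(2(n+1)³ + 3(n+1) + 9)/(2n³ + 3n + 9)] · 100/(4·6) → 25/6 as n → ∞.
Convergence for |z + 4| · 25/6 < 1, i.e. |z + 4| < 6/25. So R = 6/25.
Endpoint z = -94/25: the terms have absolute value of order n³, which does not tend to 0, so the series diverges by the divergence test.
Check z = -106/25: the terms have absolute value of order n³, which does not tend to 0, so the series diverges by the divergence test.

(-106/25, -94/25)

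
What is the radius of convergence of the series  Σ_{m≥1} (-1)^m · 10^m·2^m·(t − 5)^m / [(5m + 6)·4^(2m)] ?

R = 4/5

By the ratio test, |a_{m+1}/a_m| = [(5m + 6)/(5(m+1) + 6)] · 10·2/16 → 5/4.
Thus R = 1/(5/4) = 4/5.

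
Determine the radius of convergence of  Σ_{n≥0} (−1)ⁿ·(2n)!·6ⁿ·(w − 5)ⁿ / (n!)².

R = 1/24

The ratio of consecutive coefficients is (2n+1)·(2n+2)/(n+1)² · 6 → 24.
The series converges when 24 · |w − 5| < 1, giving R = 1/24.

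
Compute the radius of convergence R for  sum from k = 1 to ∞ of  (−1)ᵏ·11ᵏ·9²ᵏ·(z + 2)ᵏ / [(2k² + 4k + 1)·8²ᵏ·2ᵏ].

The ratio of consecutive coefficients is [(2k² + 4k + 1)/(2(k+1)² + 4(k+1) + 1)] · 11·81/(64·2) → 891/128.
Hence the series converges for |z + 2| < 1/(891/128) = 128/891, so the radius of convergence is 128/891.

R = 128/891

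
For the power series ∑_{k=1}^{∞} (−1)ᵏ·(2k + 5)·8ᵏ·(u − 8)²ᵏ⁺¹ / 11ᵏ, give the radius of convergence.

The ratio of consecutive coefficients is [(2(k+1) + 5)/(2k + 5)] · 8/11 → 8/11.
Writing y = (u − 8)², the series in y has radius 11/8, so |u − 8| < √(11/8) and R = √22/4.

R = √22/4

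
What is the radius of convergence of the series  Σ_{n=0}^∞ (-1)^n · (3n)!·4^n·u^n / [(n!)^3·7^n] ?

R = 7/108

The ratio of consecutive coefficients is (3n+1)·(3n+2)·(3n+3)/(n+1)³ · 4/7 → 108/7.
The series converges when 108/7 · |u| < 1, giving R = 7/108.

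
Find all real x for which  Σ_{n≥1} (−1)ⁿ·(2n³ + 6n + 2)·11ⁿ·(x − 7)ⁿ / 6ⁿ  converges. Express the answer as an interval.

The ratio of consecutive coefficients is [(2(n+1)³ + 6(n+1) + 2)/(2n³ + 6n + 2)] · 11/6 → 11/6.
The series converges when 11/6 · |x − 7| < 1, giving R = 6/11.
Check x = 83/11: the terms do not tend to 0, so the series diverges.
Check x = 71/11: the terms have absolute value of order n³, which does not tend to 0, so the series diverges by the divergence test.

(71/11, 83/11)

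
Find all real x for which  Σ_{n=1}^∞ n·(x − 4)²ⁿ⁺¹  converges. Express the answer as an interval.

(3, 5)

Apply the ratio test: |a_{n+1}| / |a_n| = (n+1)/n, which tends to 1 as n → ∞.
Writing y = (x − 4)², the series in y has radius 1, so |x − 4| < √(1) = 1 and R = 1.
Endpoint x = 5: the n-th term does not approach 0; divergence by the term test.
Check x = 3: the terms have absolute value of order n, which does not tend to 0, so the series diverges by the divergence test.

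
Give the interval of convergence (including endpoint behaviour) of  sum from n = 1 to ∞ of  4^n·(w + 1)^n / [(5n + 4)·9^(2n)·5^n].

[-409/4, 401/4)

Ratio test: |a_{n+1}/a_n| = [(5n + 4)/(5(n+1) + 4)] · 4/(81·5) → 4/405 as n → ∞.
The series converges when 4/405 · |w + 1| < 1, giving R = 405/4.
Check w = 401/4: the terms are asymptotic to a nonzero constant times 1/n, so the series diverges by limit comparison with Σ 1/n.
Check w = -409/4: an alternating series whose terms decrease to 0 in absolute value, so it converges by the Leibniz criterion.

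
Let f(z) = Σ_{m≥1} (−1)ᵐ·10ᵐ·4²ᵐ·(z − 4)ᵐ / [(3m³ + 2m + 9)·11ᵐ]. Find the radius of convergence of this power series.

By the ratio test, |a_{m+1}/a_m| = [(3m³ + 2m + 9)/(3(m+1)³ + 2(m+1) + 9)] · 10·16/11 → 160/11.
Thus R = 1/(160/11) = 11/160.

R = 11/160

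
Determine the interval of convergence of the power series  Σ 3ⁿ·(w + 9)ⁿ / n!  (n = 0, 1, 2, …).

(−∞, ∞)

By the ratio test, |a_{n+1}/a_n| = 3 · 1/(n+1) → 0.
The ratio tends to 0 regardless of w, hence R = ∞.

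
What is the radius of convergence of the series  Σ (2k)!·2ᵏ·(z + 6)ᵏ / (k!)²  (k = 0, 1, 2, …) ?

Ratio test: |a_{k+1}/a_k| = (2k+1)·(2k+2)/(k+1)² · 2 → 8 as k → ∞.
Hence the series converges for |z + 6| < 1/(8) = 1/8, so the radius of convergence is 1/8.

R = 1/8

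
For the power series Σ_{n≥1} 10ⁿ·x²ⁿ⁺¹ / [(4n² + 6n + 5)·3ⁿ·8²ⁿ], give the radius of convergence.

R = 4√30/5

By the ratio test, |a_{n+1}/a_n| = [(4n² + 6n + 5)/(4(n+1)² + 6(n+1) + 5)] · 10/(3·64) → 5/96.
Successive powers of x differ by 2, so the series converges when |x|² · 5/96 < 1, i.e. |x| < √(96/5). So R = 4√30/5.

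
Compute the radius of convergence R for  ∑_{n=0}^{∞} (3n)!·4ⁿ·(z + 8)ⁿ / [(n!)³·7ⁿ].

The ratio of consecutive coefficients is (3n+1)·(3n+2)·(3n+3)/(n+1)³ · 4/7 → 108/7.
The series converges when 108/7 · |z + 8| < 1, giving R = 7/108.

R = 7/108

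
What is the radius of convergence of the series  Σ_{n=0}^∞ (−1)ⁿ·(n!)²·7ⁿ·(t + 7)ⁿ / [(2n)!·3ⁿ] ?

R = 12/7

Ratio test: |a_{n+1}/a_n| = (n+1)²/[(2n+1)·(2n+2)] · 7/3 → 7/12 as n → ∞.
The series converges when 7/12 · |t + 7| < 1, giving R = 12/7.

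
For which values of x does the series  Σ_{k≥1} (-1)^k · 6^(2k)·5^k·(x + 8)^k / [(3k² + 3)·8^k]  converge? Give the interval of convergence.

[-362/45, -358/45]

Ratio test: |a_{k+1}/a_k| = [(3k² + 3)/(3(k+1)² + 3)] · 36·5/8 → 45/2 as k → ∞.
The series converges when 45/2 · |x + 8| < 1, giving R = 2/45.
When x = -358/45, absolute convergence follows by limit comparison with Σ 1/k².
Check x = -362/45: the series is dominated by a constant times Σ 1/k², which converges (p = 2 > 1).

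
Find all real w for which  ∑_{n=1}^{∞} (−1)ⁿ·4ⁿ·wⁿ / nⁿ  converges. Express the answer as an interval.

Root test: |a_n|^(1/n) = 4/n → 0.
The limit is 0 for every w, so R = ∞.

(−∞, ∞)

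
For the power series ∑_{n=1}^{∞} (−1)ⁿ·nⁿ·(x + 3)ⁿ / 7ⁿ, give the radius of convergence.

R = 0

Applying the root test, |a_n|^(1/n) = n/7 → ∞.
Since the n-th root of |a_n| is unbounded, the series converges only at x = -3; R = 0.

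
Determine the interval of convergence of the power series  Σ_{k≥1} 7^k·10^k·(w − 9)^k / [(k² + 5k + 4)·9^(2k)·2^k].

Apply the ratio test: |a_{k+1}| / |a_k| = [(k² + 5k + 4)/((k+1)² + 5(k+1) + 4)] · 7·10/(81·2), which tends to 35/81 as k → ∞.
The series converges when 35/81 · |w − 9| < 1, giving R = 81/35.
Endpoint w = 396/35: the series is dominated by a constant times Σ 1/k², which converges (p = 2 > 1).
At w = 234/35: the series is dominated by a constant times Σ 1/k², which converges (p = 2 > 1).

[234/35, 396/35]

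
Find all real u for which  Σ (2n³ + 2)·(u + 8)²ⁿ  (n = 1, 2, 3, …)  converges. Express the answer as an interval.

Ratio test: |a_{n+1}/a_n| = (2(n+1)³ + 2)/(2n³ + 2) → 1 as n → ∞.
Successive powers of (u + 8) differ by 2, so the series converges when |u + 8|² · 1 < 1, i.e. |u + 8| < √(1) = 1. So R = 1.
At u = -7: the terms have absolute value of order n³, which does not tend to 0, so the series diverges by the divergence test.
Check u = -9: the terms do not tend to 0, so the series diverges.

(-9, -7)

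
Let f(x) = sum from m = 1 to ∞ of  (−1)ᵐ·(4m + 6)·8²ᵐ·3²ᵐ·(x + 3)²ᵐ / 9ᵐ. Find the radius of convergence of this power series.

The ratio of consecutive coefficients is [(4(m+1) + 6)/(4m + 6)] · 64·9/9 → 64.
Successive powers of (x + 3) differ by 2, so the series converges when |x + 3|² · 64 < 1, i.e. |x + 3| < √(1/64) = 1/8. So R = 1/8.

R = 1/8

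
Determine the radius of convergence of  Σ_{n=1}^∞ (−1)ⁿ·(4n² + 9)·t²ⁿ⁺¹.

By the ratio test, |a_{n+1}/a_n| = (4(n+1)² + 9)/(4n² + 9) → 1.
Writing y = t², the series in y has radius 1, so |t| < √(1) = 1 and R = 1.

R = 1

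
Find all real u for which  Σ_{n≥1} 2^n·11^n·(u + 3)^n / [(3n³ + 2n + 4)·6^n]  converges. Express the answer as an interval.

The ratio of consecutive coefficients is [(3n³ + 2n + 4)/(3(n+1)³ + 2(n+1) + 4)] · 2·11/6 → 11/3.
The series converges when 11/3 · |u + 3| < 1, giving R = 3/11.
Endpoint u = -30/11: absolute convergence follows by limit comparison with Σ 1/n³.
When u = -36/11, the series is dominated by a constant times Σ 1/n³, which converges (p = 3 > 1).

[-36/11, -30/11]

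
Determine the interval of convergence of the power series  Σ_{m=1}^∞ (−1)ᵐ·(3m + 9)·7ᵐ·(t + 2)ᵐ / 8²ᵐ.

Apply the ratio test: |a_{m+1}| / |a_m| = [(3(m+1) + 9)/(3m + 9)] · 7/64, which tends to 7/64 as m → ∞.
Thus R = 1/(7/64) = 64/7.
Endpoint t = 50/7: the m-th term does not approach 0; divergence by the term test.
Endpoint t = -78/7: the terms have absolute value of order m, which does not tend to 0, so the series diverges by the divergence test.

(-78/7, 50/7)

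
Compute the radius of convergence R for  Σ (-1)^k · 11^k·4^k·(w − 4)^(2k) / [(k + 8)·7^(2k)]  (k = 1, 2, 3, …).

R = 7√11/22

Apply the ratio test: |a_{k+1}| / |a_k| = [(k + 8)/((k+1) + 8)] · 11·4/49, which tends to 44/49 as k → ∞.
Since the exponent of (w − 4) increases by 2 each term, convergence requires |w − 4|² < 49/44, hence R = 7√11/22.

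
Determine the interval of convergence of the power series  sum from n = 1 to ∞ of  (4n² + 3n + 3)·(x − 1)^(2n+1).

Ratio test: |a_{n+1}/a_n| = (4(n+1)² + 3(n+1) + 3)/(4n² + 3n + 3) → 1 as n → ∞.
Successive powers of (x − 1) differ by 2, so the series converges when |x − 1|² · 1 < 1, i.e. |x − 1| < √(1) = 1. So R = 1.
Check x = 2: the terms have absolute value of order n², which does not tend to 0, so the series diverges by the divergence test.
At x = 0: the n-th term does not approach 0; divergence by the term test.

(0, 2)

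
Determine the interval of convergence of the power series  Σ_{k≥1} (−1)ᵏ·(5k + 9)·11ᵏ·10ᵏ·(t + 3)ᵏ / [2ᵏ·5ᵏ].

(-34/11, -32/11)

The ratio of consecutive coefficients is [(5(k+1) + 9)/(5k + 9)] · 11·10/(2·5) → 11.
Convergence for |t + 3| · 11 < 1, i.e. |t + 3| < 1/11. So R = 1/11.
Check t = -32/11: the terms do not tend to 0, so the series diverges.
When t = -34/11, the terms have absolute value of order k, which does not tend to 0, so the series diverges by the divergence test.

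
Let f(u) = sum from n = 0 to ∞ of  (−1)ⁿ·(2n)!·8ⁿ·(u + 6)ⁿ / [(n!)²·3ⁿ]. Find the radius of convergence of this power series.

R = 3/32

Apply the ratio test: |a_{n+1}| / |a_n| = (2n+1)·(2n+2)/(n+1)² · 8/3, which tends to 32/3 as n → ∞.
The series converges when 32/3 · |u + 6| < 1, giving R = 3/32.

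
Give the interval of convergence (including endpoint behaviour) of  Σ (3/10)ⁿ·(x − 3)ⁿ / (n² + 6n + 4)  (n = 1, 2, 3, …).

Ratio test: |a_{n+1}/a_n| = [(n² + 6n + 4)/((n+1)² + 6(n+1) + 4)] · 3/10 → 3/10 as n → ∞.
The series converges when 3/10 · |x − 3| < 1, giving R = 10/3.
Check x = 19/3: the series is dominated by a constant times Σ 1/n², which converges (p = 2 > 1).
At x = -1/3: the series is dominated by a constant times Σ 1/n², which converges (p = 2 > 1).

[-1/3, 19/3]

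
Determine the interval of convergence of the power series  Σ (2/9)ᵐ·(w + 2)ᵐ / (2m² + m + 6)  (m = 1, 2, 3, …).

[-13/2, 5/2]

The ratio of consecutive coefficients is [(2m² + m + 6)/(2(m+1)² + (m+1) + 6)] · 2/9 → 2/9.
Hence the series converges for |w + 2| < 1/(2/9) = 9/2, so the radius of convergence is 9/2.
Check w = 5/2: absolute convergence follows by limit comparison with Σ 1/m².
Check w = -13/2: the series is dominated by a constant times Σ 1/m², which converges (p = 2 > 1).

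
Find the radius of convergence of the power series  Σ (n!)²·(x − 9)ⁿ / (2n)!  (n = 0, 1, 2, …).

By the ratio test, |a_{n+1}/a_n| = (n+1)²/[(2n+1)·(2n+2)] → 1/4.
Hence the series converges for |x − 9| < 1/(1/4) = 4, so the radius of convergence is 4.

R = 4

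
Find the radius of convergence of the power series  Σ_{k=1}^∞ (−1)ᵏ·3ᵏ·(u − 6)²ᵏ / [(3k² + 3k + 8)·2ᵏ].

R = √6/3

Apply the ratio test: |a_{k+1}| / |a_k| = [(3k² + 3k + 8)/(3(k+1)² + 3(k+1) + 8)] · 3/2, which tends to 3/2 as k → ∞.
Successive powers of (u − 6) differ by 2, so the series converges when |u − 6|² · 3/2 < 1, i.e. |u − 6| < √(2/3). So R = √6/3.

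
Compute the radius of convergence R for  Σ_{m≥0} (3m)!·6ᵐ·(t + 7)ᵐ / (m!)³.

By the ratio test, |a_{m+1}/a_m| = (3m+1)·(3m+2)·(3m+3)/(m+1)³ · 6 → 162.
Thus R = 1/(162) = 1/162.

R = 1/162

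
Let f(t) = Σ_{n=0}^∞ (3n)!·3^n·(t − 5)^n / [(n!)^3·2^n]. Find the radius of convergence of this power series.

The ratio of consecutive coefficients is (3n+1)·(3n+2)·(3n+3)/(n+1)³ · 3/2 → 81/2.
Thus R = 1/(81/2) = 2/81.

R = 2/81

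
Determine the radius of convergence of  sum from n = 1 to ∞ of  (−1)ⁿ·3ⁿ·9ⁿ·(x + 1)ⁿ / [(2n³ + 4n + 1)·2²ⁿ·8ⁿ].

R = 32/27

Apply the ratio test: |a_{n+1}| / |a_n| = [(2n³ + 4n + 1)/(2(n+1)³ + 4(n+1) + 1)] · 3·9/(4·8), which tends to 27/32 as n → ∞.
Thus R = 1/(27/32) = 32/27.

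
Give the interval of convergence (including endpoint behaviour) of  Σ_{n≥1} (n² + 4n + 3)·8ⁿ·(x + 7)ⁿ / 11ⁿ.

(-67/8, -45/8)

Ratio test: |a_{n+1}/a_n| = [((n+1)² + 4(n+1) + 3)/(n² + 4n + 3)] · 8/11 → 8/11 as n → ∞.
The series converges when 8/11 · |x + 7| < 1, giving R = 11/8.
At x = -45/8: the terms have absolute value of order n², which does not tend to 0, so the series diverges by the divergence test.
When x = -67/8, the n-th term does not approach 0; divergence by the term test.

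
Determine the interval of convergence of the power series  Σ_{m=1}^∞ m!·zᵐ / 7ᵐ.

{0}

The ratio of consecutive coefficients is (m+1) · 1/7 → ∞.
The terms grow without bound for any z ≠ 0, so R = 0 (convergence only at z = 0).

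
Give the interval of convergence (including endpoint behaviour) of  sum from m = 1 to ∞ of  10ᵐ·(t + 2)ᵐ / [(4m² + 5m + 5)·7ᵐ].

[-27/10, -13/10]

Ratio test: |a_{m+1}/a_m| = [(4m² + 5m + 5)/(4(m+1)² + 5(m+1) + 5)] · 10/7 → 10/7 as m → ∞.
Convergence for |t + 2| · 10/7 < 1, i.e. |t + 2| < 7/10. So R = 7/10.
Endpoint t = -13/10: the terms are on the order of 1/m², so the series converges absolutely by comparison with the p-series (p = 2 > 1).
Endpoint t = -27/10: the terms are on the order of 1/m², so the series converges absolutely by comparison with the p-series (p = 2 > 1).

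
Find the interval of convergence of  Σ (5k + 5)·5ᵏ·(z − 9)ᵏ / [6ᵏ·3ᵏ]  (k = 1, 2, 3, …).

By the ratio test, |a_{k+1}/a_k| = [(5(k+1) + 5)/(5k + 5)] · 5/(6·3) → 5/18.
Convergence for |z − 9| · 5/18 < 1, i.e. |z − 9| < 18/5. So R = 18/5.
Check z = 63/5: the k-th term does not approach 0; divergence by the term test.
Endpoint z = 27/5: the terms have absolute value of order k, which does not tend to 0, so the series diverges by the divergence test.

(27/5, 63/5)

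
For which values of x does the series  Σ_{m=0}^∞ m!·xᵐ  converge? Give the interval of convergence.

The ratio of consecutive coefficients is (m+1) → ∞.
Since the ratio → ∞, the series diverges for every x ≠ 0, and R = 0.

{0}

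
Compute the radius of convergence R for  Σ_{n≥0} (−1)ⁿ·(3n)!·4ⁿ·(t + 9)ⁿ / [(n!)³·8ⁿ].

By the ratio test, |a_{n+1}/a_n| = (3n+1)·(3n+2)·(3n+3)/(n+1)³ · 4/8 → 27/2.
Hence the series converges for |t + 9| < 1/(27/2) = 2/27, so the radius of convergence is 2/27.

R = 2/27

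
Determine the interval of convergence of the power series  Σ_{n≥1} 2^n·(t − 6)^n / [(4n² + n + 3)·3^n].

[9/2, 15/2]

The ratio of consecutive coefficients is [(4n² + n + 3)/(4(n+1)² + (n+1) + 3)] · 2/3 → 2/3.
Thus R = 1/(2/3) = 3/2.
Endpoint t = 15/2: absolute convergence follows by limit comparison with Σ 1/n².
Check t = 9/2: absolute convergence follows by limit comparison with Σ 1/n².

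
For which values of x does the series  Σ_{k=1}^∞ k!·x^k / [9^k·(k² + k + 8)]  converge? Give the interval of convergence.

Ratio test: |a_{k+1}/a_k| = (k+1) · 1/9 · (k² + k + 8)/((k+1)² + (k+1) + 8) → ∞ as k → ∞.
Since the ratio → ∞, the series diverges for every x ≠ 0, and R = 0.

{0}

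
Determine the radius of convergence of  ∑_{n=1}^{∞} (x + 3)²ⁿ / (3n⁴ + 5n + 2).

Apply the ratio test: |a_{n+1}| / |a_n| = (3n⁴ + 5n + 2)/(3(n+1)⁴ + 5(n+1) + 2), which tends to 1 as n → ∞.
Writing y = (x + 3)², the series in y has radius 1, so |x + 3| < √(1) = 1 and R = 1.

R = 1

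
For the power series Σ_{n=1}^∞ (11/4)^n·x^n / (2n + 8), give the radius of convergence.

By the ratio test, |a_{n+1}/a_n| = [(2n + 8)/(2(n+1) + 8)] · 11/4 → 11/4.
Thus R = 1/(11/4) = 4/11.

R = 4/11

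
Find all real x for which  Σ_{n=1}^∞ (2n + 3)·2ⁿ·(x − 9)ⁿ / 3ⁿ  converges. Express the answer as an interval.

(15/2, 21/2)

The ratio of consecutive coefficients is [(2(n+1) + 3)/(2n + 3)] · 2/3 → 2/3.
Convergence for |x − 9| · 2/3 < 1, i.e. |x − 9| < 3/2. So R = 3/2.
When x = 21/2, the n-th term does not approach 0; divergence by the term test.
Endpoint x = 15/2: the terms do not tend to 0, so the series diverges.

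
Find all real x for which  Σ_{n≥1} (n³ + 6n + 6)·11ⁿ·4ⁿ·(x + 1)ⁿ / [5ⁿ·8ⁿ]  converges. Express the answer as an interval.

(-21/11, -1/11)

The ratio of consecutive coefficients is [((n+1)³ + 6(n+1) + 6)/(n³ + 6n + 6)] · 11·4/(5·8) → 11/10.
Convergence for |x + 1| · 11/10 < 1, i.e. |x + 1| < 10/11. So R = 10/11.
Endpoint x = -1/11: the terms do not tend to 0, so the series diverges.
Endpoint x = -21/11: the n-th term does not approach 0; divergence by the term test.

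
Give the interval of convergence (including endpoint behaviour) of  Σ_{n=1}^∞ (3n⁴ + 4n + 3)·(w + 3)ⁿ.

By the ratio test, |a_{n+1}/a_n| = (3(n+1)⁴ + 4(n+1) + 3)/(3n⁴ + 4n + 3) → 1.
Hence R = 1.
When w = -2, the terms have absolute value of order n⁴, which does not tend to 0, so the series diverges by the divergence test.
When w = -4, the terms do not tend to 0, so the series diverges.

(-4, -2)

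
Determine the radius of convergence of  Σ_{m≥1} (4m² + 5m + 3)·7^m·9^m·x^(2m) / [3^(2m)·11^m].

R = √77/7

Ratio test: |a_{m+1}/a_m| = [(4(m+1)² + 5(m+1) + 3)/(4m² + 5m + 3)] · 7·9/(9·11) → 7/11 as m → ∞.
Successive powers of x differ by 2, so the series converges when |x|² · 7/11 < 1, i.e. |x| < √(11/7). So R = √77/7.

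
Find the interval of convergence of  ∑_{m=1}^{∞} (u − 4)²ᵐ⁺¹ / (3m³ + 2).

By the ratio test, |a_{m+1}/a_m| = (3m³ + 2)/(3(m+1)³ + 2) → 1.
Since the exponent of (u − 4) increases by 2 each term, convergence requires |u − 4|² < 1, hence R = 1.
Check u = 5: absolute convergence follows by limit comparison with Σ 1/m³.
Check u = 3: absolute convergence follows by limit comparison with Σ 1/m³.

[3, 5]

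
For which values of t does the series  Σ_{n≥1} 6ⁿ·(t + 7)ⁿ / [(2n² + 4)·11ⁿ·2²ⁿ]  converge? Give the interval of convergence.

The ratio of consecutive coefficients is [(2n² + 4)/(2(n+1)² + 4)] · 6/(11·4) → 3/22.
Hence the series converges for |t + 7| < 1/(3/22) = 22/3, so the radius of convergence is 22/3.
Endpoint t = 1/3: the series is dominated by a constant times Σ 1/n², which converges (p = 2 > 1).
At t = -43/3: the terms are on the order of 1/n², so the series converges absolutely by comparison with the p-series (p = 2 > 1).

[-43/3, 1/3]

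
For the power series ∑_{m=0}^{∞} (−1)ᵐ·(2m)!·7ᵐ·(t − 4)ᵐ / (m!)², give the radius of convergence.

R = 1/28

The ratio of consecutive coefficients is (2m+1)·(2m+2)/(m+1)² · 7 → 28.
Hence the series converges for |t − 4| < 1/(28) = 1/28, so the radius of convergence is 1/28.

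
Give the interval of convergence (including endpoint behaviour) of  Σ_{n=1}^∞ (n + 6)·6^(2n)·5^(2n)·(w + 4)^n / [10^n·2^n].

Ratio test: |a_{n+1}/a_n| = [((n+1) + 6)/(n + 6)] · 36·25/(10·2) → 45 as n → ∞.
The series converges when 45 · |w + 4| < 1, giving R = 1/45.
At w = -179/45: the terms have absolute value of order n, which does not tend to 0, so the series diverges by the divergence test.
Check w = -181/45: the terms do not tend to 0, so the series diverges.

(-181/45, -179/45)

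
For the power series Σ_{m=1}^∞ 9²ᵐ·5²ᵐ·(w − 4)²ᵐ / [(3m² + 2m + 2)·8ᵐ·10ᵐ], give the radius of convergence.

Apply the ratio test: |a_{m+1}| / |a_m| = [(3m² + 2m + 2)/(3(m+1)² + 2(m+1) + 2)] · 81·25/(8·10), which tends to 405/16 as m → ∞.
Since the exponent of (w − 4) increases by 2 each term, convergence requires |w − 4|² < 16/405, hence R = 4√5/45.

R = 4√5/45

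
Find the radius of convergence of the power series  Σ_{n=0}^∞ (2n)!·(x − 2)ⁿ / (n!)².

Apply the ratio test: |a_{n+1}| / |a_n| = (2n+1)·(2n+2)/(n+1)², which tends to 4 as n → ∞.
Hence the series converges for |x − 2| < 1/(4) = 1/4, so the radius of convergence is 1/4.

R = 1/4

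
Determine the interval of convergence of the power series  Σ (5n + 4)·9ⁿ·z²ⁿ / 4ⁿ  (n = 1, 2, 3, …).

(-2/3, 2/3)

Ratio test: |a_{n+1}/a_n| = [(5(n+1) + 4)/(5n + 4)] · 9/4 → 9/4 as n → ∞.
Since the exponent of z increases by 2 each term, convergence requires |z|² < 4/9, hence R = 2/3.
At z = 2/3: the terms do not tend to 0, so the series diverges.
Check z = -2/3: the n-th term does not approach 0; divergence by the term test.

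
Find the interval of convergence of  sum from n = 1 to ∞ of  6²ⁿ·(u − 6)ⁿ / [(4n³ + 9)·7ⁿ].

[209/36, 223/36]

Apply the ratio test: |a_{n+1}| / |a_n| = [(4n³ + 9)/(4(n+1)³ + 9)] · 36/7, which tends to 36/7 as n → ∞.
Thus R = 1/(36/7) = 7/36.
When u = 223/36, the terms are on the order of 1/n³, so the series converges absolutely by comparison with the p-series (p = 3 > 1).
Check u = 209/36: the terms are on the order of 1/n³, so the series converges absolutely by comparison with the p-series (p = 3 > 1).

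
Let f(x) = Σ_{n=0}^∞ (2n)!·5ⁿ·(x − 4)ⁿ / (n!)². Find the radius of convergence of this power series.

By the ratio test, |a_{n+1}/a_n| = (2n+1)·(2n+2)/(n+1)² · 5 → 20.
The series converges when 20 · |x − 4| < 1, giving R = 1/20.

R = 1/20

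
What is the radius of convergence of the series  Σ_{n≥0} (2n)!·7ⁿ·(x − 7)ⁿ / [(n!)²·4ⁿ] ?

R = 1/7

By the ratio test, |a_{n+1}/a_n| = (2n+1)·(2n+2)/(n+1)² · 7/4 → 7.
Hence the series converges for |x − 7| < 1/(7) = 1/7, so the radius of convergence is 1/7.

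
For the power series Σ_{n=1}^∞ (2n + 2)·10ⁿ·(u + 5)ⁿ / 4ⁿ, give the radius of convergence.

Ratio test: |a_{n+1}/a_n| = [(2(n+1) + 2)/(2n + 2)] · 10/4 → 5/2 as n → ∞.
The series converges when 5/2 · |u + 5| < 1, giving R = 2/5.

R = 2/5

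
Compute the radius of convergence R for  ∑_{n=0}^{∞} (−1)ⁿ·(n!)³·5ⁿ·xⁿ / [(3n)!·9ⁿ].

Apply the ratio test: |a_{n+1}| / |a_n| = (n+1)³/[(3n+1)·(3n+2)·(3n+3)] · 5/9, which tends to 5/243 as n → ∞.
Convergence for |x| · 5/243 < 1, i.e. |x| < 243/5. So R = 243/5.

R = 243/5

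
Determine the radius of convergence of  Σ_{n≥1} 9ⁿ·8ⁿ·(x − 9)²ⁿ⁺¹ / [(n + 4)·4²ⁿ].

The ratio of consecutive coefficients is [(n + 4)/((n+1) + 4)] · 9·8/16 → 9/2.
Successive powers of (x − 9) differ by 2, so the series converges when |x − 9|² · 9/2 < 1, i.e. |x − 9| < √(2/9). So R = √2/3.

R = √2/3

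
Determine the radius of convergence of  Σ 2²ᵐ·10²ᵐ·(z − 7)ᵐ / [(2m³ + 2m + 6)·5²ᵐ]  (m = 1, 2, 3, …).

R = 1/16

By the ratio test, |a_{m+1}/a_m| = [(2m³ + 2m + 6)/(2(m+1)³ + 2(m+1) + 6)] · 4·100/25 → 16.
Hence the series converges for |z − 7| < 1/(16) = 1/16, so the radius of convergence is 1/16.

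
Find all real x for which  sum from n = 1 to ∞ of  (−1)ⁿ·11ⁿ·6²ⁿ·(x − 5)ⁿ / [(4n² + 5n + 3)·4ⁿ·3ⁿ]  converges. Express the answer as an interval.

The ratio of consecutive coefficients is [(4n² + 5n + 3)/(4(n+1)² + 5(n+1) + 3)] · 11·36/(4·3) → 33.
Convergence for |x − 5| · 33 < 1, i.e. |x − 5| < 1/33. So R = 1/33.
When x = 166/33, the terms are on the order of 1/n², so the series converges absolutely by comparison with the p-series (p = 2 > 1).
When x = 164/33, the terms are on the order of 1/n², so the series converges absolutely by comparison with the p-series (p = 2 > 1).

[164/33, 166/33]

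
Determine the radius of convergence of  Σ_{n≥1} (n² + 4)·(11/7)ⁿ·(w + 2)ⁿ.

R = 7/11

Ratio test: |a_{n+1}/a_n| = [((n+1)² + 4)/(n² + 4)] · 11/7 → 11/7 as n → ∞.
The series converges when 11/7 · |w + 2| < 1, giving R = 7/11.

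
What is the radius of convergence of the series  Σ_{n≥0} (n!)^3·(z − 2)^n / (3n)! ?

R = 27

The ratio of consecutive coefficients is (n+1)³/[(3n+1)·(3n+2)·(3n+3)] → 1/27.
Convergence for |z − 2| · 1/27 < 1, i.e. |z − 2| < 27. So R = 27.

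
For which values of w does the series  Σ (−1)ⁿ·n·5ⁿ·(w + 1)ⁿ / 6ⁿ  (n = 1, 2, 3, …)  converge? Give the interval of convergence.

Apply the ratio test: |a_{n+1}| / |a_n| = [(n+1)/n] · 5/6, which tends to 5/6 as n → ∞.
Hence the series converges for |w + 1| < 1/(5/6) = 6/5, so the radius of convergence is 6/5.
Endpoint w = 1/5: the n-th term does not approach 0; divergence by the term test.
When w = -11/5, the n-th term does not approach 0; divergence by the term test.

(-11/5, 1/5)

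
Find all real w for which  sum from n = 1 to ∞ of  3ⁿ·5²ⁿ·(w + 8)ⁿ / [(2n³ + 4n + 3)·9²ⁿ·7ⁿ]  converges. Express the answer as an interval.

Apply the ratio test: |a_{n+1}| / |a_n| = [(2n³ + 4n + 3)/(2(n+1)³ + 4(n+1) + 3)] · 3·25/(81·7), which tends to 25/189 as n → ∞.
The series converges when 25/189 · |w + 8| < 1, giving R = 189/25.
When w = -11/25, the terms are on the order of 1/n³, so the series converges absolutely by comparison with the p-series (p = 3 > 1).
When w = -389/25, the series is dominated by a constant times Σ 1/n³, which converges (p = 3 > 1).

[-389/25, -11/25]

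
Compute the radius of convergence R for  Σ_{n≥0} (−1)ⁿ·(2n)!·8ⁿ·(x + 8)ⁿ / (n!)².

R = 1/32

Apply the ratio test: |a_{n+1}| / |a_n| = (2n+1)·(2n+2)/(n+1)² · 8, which tends to 32 as n → ∞.
Convergence for |x + 8| · 32 < 1, i.e. |x + 8| < 1/32. So R = 1/32.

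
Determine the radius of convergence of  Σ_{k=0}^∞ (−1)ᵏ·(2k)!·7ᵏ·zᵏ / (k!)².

R = 1/28

The ratio of consecutive coefficients is (2k+1)·(2k+2)/(k+1)² · 7 → 28.
Convergence for |z| · 28 < 1, i.e. |z| < 1/28. So R = 1/28.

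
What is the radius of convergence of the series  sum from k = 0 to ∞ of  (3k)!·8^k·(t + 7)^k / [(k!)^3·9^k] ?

Ratio test: |a_{k+1}/a_k| = (3k+1)·(3k+2)·(3k+3)/(k+1)³ · 8/9 → 24 as k → ∞.
The series converges when 24 · |t + 7| < 1, giving R = 1/24.

R = 1/24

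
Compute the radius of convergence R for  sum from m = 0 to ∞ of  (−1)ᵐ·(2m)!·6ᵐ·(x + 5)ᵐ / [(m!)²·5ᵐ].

Apply the ratio test: |a_{m+1}| / |a_m| = (2m+1)·(2m+2)/(m+1)² · 6/5, which tends to 24/5 as m → ∞.
Convergence for |x + 5| · 24/5 < 1, i.e. |x + 5| < 5/24. So R = 5/24.

R = 5/24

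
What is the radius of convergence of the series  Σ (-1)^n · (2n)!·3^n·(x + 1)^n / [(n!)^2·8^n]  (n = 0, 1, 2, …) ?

R = 2/3

The ratio of consecutive coefficients is (2n+1)·(2n+2)/(n+1)² · 3/8 → 3/2.
Hence the series converges for |x + 1| < 1/(3/2) = 2/3, so the radius of convergence is 2/3.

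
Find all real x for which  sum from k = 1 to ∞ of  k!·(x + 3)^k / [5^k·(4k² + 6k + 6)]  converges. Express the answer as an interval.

{-3}

Ratio test: |a_{k+1}/a_k| = (k+1) · 1/5 · (4k² + 6k + 6)/(4(k+1)² + 6(k+1) + 6) → ∞ as k → ∞.
The ratio grows without bound, so the series diverges whenever (x + 3) ≠ 0; it converges only at x = -3. R = 0.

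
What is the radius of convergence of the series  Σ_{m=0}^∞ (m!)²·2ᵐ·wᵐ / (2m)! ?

R = 2

The ratio of consecutive coefficients is (m+1)²/[(2m+1)·(2m+2)] · 2 → 1/2.
Hence the series converges for |w| < 1/(1/2) = 2, so the radius of convergence is 2.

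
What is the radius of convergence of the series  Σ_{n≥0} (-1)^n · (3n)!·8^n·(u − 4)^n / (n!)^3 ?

R = 1/216

By the ratio test, |a_{n+1}/a_n| = (3n+1)·(3n+2)·(3n+3)/(n+1)³ · 8 → 216.
The series converges when 216 · |u − 4| < 1, giving R = 1/216.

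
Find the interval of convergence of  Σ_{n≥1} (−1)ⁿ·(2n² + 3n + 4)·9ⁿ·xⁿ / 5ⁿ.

(-5/9, 5/9)

By the ratio test, |a_{n+1}/a_n| = [(2(n+1)² + 3(n+1) + 4)/(2n² + 3n + 4)] · 9/5 → 9/5.
Convergence for |x| · 9/5 < 1, i.e. |x| < 5/9. So R = 5/9.
Endpoint x = 5/9: the terms do not tend to 0, so the series diverges.
At x = -5/9: the n-th term does not approach 0; divergence by the term test.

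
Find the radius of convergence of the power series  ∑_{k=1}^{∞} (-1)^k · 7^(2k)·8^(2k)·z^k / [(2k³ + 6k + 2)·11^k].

R = 11/3136

The ratio of consecutive coefficients is [(2k³ + 6k + 2)/(2(k+1)³ + 6(k+1) + 2)] · 49·64/11 → 3136/11.
Hence the series converges for |z| < 1/(3136/11) = 11/3136, so the radius of convergence is 11/3136.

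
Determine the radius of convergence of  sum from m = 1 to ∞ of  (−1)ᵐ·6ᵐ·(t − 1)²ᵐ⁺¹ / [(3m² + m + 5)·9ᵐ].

R = √6/2

Ratio test: |a_{m+1}/a_m| = [(3m² + m + 5)/(3(m+1)² + (m+1) + 5)] · 6/9 → 2/3 as m → ∞.
Writing y = (t − 1)², the series in y has radius 3/2, so |t − 1| < √(3/2) and R = √6/2.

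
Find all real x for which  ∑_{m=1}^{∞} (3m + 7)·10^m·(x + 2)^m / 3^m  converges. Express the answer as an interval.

(-23/10, -17/10)

Apply the ratio test: |a_{m+1}| / |a_m| = [(3(m+1) + 7)/(3m + 7)] · 10/3, which tends to 10/3 as m → ∞.
Thus R = 1/(10/3) = 3/10.
At x = -17/10: the terms have absolute value of order m, which does not tend to 0, so the series diverges by the divergence test.
When x = -23/10, the terms do not tend to 0, so the series diverges.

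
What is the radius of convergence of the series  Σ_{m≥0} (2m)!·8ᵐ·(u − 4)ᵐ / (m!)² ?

The ratio of consecutive coefficients is (2m+1)·(2m+2)/(m+1)² · 8 → 32.
Convergence for |u − 4| · 32 < 1, i.e. |u − 4| < 1/32. So R = 1/32.

R = 1/32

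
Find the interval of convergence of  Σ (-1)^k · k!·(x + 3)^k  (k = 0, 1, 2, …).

Apply the ratio test: |a_{k+1}| / |a_k| = (k+1), which tends to ∞ as k → ∞.
The ratio grows without bound, so the series diverges whenever (x + 3) ≠ 0; it converges only at x = -3. R = 0.

{-3}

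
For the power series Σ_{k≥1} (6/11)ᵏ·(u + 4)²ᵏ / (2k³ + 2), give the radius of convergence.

Apply the ratio test: |a_{k+1}| / |a_k| = [(2k³ + 2)/(2(k+1)³ + 2)] · 6/11, which tends to 6/11 as k → ∞.
Writing y = (u + 4)², the series in y has radius 11/6, so |u + 4| < √(11/6) and R = √66/6.

R = √66/6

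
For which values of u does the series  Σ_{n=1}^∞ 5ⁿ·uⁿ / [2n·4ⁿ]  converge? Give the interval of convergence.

Ratio test: |a_{n+1}/a_n| = [2n/2(n+1)] · 5/4 → 5/4 as n → ∞.
Thus R = 1/(5/4) = 4/5.
Check u = 4/5: the terms behave like c/n; limit comparison with the harmonic series gives divergence.
When u = -4/5, the terms alternate in sign and decrease monotonically to 0 in absolute value (size ~ c/n), so the alternating series test gives convergence.

[-4/5, 4/5)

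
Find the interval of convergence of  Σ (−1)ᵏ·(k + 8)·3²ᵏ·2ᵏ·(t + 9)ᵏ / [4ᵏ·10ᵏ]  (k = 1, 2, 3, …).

The ratio of consecutive coefficients is [((k+1) + 8)/(k + 8)] · 9·2/(4·10) → 9/20.
Hence the series converges for |t + 9| < 1/(9/20) = 20/9, so the radius of convergence is 20/9.
Endpoint t = -61/9: the terms have absolute value of order k, which does not tend to 0, so the series diverges by the divergence test.
When t = -101/9, the terms do not tend to 0, so the series diverges.

(-101/9, -61/9)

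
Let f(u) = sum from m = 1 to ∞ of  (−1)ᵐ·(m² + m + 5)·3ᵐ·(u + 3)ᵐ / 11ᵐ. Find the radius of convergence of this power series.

R = 11/3

By the ratio test, |a_{m+1}/a_m| = [((m+1)² + (m+1) + 5)/(m² + m + 5)] · 3/11 → 3/11.
Thus R = 1/(3/11) = 11/3.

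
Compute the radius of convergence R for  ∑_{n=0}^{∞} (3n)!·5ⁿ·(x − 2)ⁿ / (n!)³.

The ratio of consecutive coefficients is (3n+1)·(3n+2)·(3n+3)/(n+1)³ · 5 → 135.
The series converges when 135 · |x − 2| < 1, giving R = 1/135.

R = 1/135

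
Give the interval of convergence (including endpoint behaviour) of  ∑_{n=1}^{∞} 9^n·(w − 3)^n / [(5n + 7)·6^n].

Ratio test: |a_{n+1}/a_n| = [(5n + 7)/(5(n+1) + 7)] · 9/6 → 3/2 as n → ∞.
Hence the series converges for |w − 3| < 1/(3/2) = 2/3, so the radius of convergence is 2/3.
Endpoint w = 11/3: the terms are asymptotic to a nonzero constant times 1/n, so the series diverges by limit comparison with Σ 1/n.
At w = 7/3: convergence follows from the alternating series test (terms decrease monotonically to 0).

[7/3, 11/3)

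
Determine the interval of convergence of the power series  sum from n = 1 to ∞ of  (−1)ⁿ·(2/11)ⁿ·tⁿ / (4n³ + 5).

[-11/2, 11/2]

By the ratio test, |a_{n+1}/a_n| = [(4n³ + 5)/(4(n+1)³ + 5)] · 2/11 → 2/11.
Thus R = 1/(2/11) = 11/2.
Endpoint t = 11/2: the series is dominated by a constant times Σ 1/n³, which converges (p = 3 > 1).
At t = -11/2: the series is dominated by a constant times Σ 1/n³, which converges (p = 3 > 1).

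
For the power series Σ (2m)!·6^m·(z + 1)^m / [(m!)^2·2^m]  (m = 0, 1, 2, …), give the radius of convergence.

R = 1/12

Apply the ratio test: |a_{m+1}| / |a_m| = (2m+1)·(2m+2)/(m+1)² · 6/2, which tends to 12 as m → ∞.
The series converges when 12 · |z + 1| < 1, giving R = 1/12.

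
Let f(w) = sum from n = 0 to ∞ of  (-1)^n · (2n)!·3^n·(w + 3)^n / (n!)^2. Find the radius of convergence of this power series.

R = 1/12

The ratio of consecutive coefficients is (2n+1)·(2n+2)/(n+1)² · 3 → 12.
Convergence for |w + 3| · 12 < 1, i.e. |w + 3| < 1/12. So R = 1/12.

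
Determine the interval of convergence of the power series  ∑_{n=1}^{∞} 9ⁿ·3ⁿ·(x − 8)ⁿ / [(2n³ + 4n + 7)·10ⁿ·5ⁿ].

[166/27, 266/27]

The ratio of consecutive coefficients is [(2n³ + 4n + 7)/(2(n+1)³ + 4(n+1) + 7)] · 9·3/(10·5) → 27/50.
Convergence for |x − 8| · 27/50 < 1, i.e. |x − 8| < 50/27. So R = 50/27.
At x = 266/27: absolute convergence follows by limit comparison with Σ 1/n³.
Endpoint x = 166/27: the series is dominated by a constant times Σ 1/n³, which converges (p = 3 > 1).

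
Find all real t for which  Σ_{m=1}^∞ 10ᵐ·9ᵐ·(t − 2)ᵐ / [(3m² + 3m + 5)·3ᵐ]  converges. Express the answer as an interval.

[59/30, 61/30]

By the ratio test, |a_{m+1}/a_m| = [(3m² + 3m + 5)/(3(m+1)² + 3(m+1) + 5)] · 10·9/3 → 30.
Convergence for |t − 2| · 30 < 1, i.e. |t − 2| < 1/30. So R = 1/30.
Check t = 61/30: the terms are on the order of 1/m², so the series converges absolutely by comparison with the p-series (p = 2 > 1).
Endpoint t = 59/30: absolute convergence follows by limit comparison with Σ 1/m².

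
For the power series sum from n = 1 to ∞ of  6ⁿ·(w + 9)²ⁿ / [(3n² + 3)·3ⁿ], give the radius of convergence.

Ratio test: |a_{n+1}/a_n| = [(3n² + 3)/(3(n+1)² + 3)] · 6/3 → 2 as n → ∞.
Writing y = (w + 9)², the series in y has radius 1/2, so |w + 9| < √(1/2) and R = √2/2.

R = √2/2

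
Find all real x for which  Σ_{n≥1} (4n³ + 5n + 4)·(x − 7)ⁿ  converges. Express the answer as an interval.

The ratio of consecutive coefficients is (4(n+1)³ + 5(n+1) + 4)/(4n³ + 5n + 4) → 1.
Hence R = 1.
When x = 8, the n-th term does not approach 0; divergence by the term test.
Check x = 6: the n-th term does not approach 0; divergence by the term test.

(6, 8)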